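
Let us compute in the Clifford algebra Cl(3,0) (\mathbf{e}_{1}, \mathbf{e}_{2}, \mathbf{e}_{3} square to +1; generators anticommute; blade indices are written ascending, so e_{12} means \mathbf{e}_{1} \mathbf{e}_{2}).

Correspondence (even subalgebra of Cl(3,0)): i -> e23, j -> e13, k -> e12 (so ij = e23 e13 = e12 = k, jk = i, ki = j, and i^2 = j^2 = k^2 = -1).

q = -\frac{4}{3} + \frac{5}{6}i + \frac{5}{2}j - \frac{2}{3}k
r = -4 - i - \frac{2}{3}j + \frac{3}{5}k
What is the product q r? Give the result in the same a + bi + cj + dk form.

In blades: q = -\frac{4}{3} - \frac{2}{3} e_{12} + \frac{5}{2} e_{13} + \frac{5}{6} e_{23}, r = -4 + \frac{3}{5} e_{12} - \frac{2}{3} e_{13} - e_{23}.
Distribute q over r term by term (generator squares from the signature, products reordered to ascending indices): (-\frac{4}{3})*r = \frac{16}{3} - \frac{4}{5} e_{12} + \frac{8}{9} e_{13} + \frac{4}{3} e_{23}; (-\frac{2}{3} e_{12})*r = \frac{2}{5} + \frac{8}{3} e_{12} + \frac{2}{3} e_{13} - \frac{4}{9} e_{23}; (\frac{5}{2} e_{13})*r = \frac{5}{3} + \frac{5}{2} e_{12} - 10 e_{13} + \frac{3}{2} e_{23}; (\frac{5}{6} e_{23})*r = \frac{5}{6} - \frac{5}{9} e_{12} - \frac{1}{2} e_{13} - \frac{10}{3} e_{23}.
Sum: \frac{247}{30} + \frac{343}{90} e_{12} - \frac{161}{18} e_{13} - \frac{17}{18} e_{23}; translating back through the correspondence:
Answer: \frac{247}{30} - \frac{17}{18}i - \frac{161}{18}j + \frac{343}{90}k


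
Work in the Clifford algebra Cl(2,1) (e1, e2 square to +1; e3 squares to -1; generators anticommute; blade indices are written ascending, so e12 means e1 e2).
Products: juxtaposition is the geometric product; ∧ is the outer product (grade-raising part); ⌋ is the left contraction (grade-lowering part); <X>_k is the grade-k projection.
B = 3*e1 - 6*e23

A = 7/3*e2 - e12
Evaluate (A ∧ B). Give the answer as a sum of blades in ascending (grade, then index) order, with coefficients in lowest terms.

step 1: -7*e12
Answer: -7*e12


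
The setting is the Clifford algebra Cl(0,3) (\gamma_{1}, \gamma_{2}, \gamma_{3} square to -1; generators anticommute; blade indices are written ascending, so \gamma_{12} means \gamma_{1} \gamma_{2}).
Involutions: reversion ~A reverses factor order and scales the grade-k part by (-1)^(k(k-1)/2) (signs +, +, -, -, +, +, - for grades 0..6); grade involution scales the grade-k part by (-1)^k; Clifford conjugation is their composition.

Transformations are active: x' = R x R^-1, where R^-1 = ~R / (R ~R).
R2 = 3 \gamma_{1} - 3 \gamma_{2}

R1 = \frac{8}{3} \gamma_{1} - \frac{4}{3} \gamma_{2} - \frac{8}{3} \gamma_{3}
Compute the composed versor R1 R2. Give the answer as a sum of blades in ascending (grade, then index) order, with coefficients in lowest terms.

Distribute over the terms of R2 (each basis-blade product reordered to ascending indices, repeated generators contracted through their squares):
R1 (3 \gamma_{1}) = -8 + 4 \gamma_{12} + 8 \gamma_{13}
R1 (-3 \gamma_{2}) = -4 - 8 \gamma_{12} - 8 \gamma_{23}
Summing the partial products and collecting blades:
Answer: -12 - 4 \gamma_{12} + 8 \gamma_{13} - 8 \gamma_{23}


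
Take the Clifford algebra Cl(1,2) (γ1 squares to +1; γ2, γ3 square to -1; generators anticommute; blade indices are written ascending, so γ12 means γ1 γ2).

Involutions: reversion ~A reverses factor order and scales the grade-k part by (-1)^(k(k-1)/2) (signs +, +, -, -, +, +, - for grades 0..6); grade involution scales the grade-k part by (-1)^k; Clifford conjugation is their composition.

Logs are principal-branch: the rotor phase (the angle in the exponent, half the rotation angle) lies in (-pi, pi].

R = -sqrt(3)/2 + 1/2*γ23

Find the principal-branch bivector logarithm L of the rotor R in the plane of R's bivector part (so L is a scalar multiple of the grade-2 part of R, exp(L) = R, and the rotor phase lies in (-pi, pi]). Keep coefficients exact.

The scalar part of R is -sqrt(3)/2, which pins the rotor phase on the principal branch; dividing the bivector part by the sine of that phase recovers the unit plane, and L is the phase times that plane.
Concretely: cos(phase) = -sqrt(3)/2 gives phase = ±5*pi/6, and since phase/sin(phase) is even the sign is immaterial: L = (phase/sin(phase)) * <R>_2 = (5*pi/3) * <R>_2.
Answer: 5*pi/6*γ23


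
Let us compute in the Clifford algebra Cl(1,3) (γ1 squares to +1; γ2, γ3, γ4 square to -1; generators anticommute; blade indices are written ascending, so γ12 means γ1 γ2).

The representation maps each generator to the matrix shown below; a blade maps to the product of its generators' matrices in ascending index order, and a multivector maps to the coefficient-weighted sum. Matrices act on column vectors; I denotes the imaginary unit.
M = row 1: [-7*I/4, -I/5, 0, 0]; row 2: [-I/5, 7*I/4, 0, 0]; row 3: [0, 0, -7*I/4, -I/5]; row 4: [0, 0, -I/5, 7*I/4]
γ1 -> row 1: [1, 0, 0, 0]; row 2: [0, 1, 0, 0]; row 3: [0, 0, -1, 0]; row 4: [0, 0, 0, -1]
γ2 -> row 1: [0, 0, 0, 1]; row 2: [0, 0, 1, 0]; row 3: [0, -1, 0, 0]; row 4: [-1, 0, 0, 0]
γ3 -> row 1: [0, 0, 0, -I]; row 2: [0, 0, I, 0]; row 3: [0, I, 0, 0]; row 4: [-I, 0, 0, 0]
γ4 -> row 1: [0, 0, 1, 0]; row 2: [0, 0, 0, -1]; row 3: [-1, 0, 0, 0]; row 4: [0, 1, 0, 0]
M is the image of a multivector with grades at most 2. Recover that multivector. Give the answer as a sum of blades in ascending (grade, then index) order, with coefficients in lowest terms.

Method: the blade images are trace-orthogonal — tr(rho(e_A) rho(e_B)^-1) = 4 if A = B and 0 otherwise — and rho(e_A)^-1 = (e_A)^2 * rho(e_A) with (e_A)^2 = +1 or -1, so the coefficient of e_A in the preimage is (e_A)^2 * tr(M rho(e_A))/4.
Nonzero projections over blades of grade <= 2: γ23: (γ23)^2 = -1, tr(M rho(γ23)) = -7, coefficient 7/4; γ34: (γ34)^2 = -1, tr(M rho(γ34)) = -4/5, coefficient 1/5. Every other blade of grade <= 2 projects to 0.
Answer: 7/4*γ23 + 1/5*γ34


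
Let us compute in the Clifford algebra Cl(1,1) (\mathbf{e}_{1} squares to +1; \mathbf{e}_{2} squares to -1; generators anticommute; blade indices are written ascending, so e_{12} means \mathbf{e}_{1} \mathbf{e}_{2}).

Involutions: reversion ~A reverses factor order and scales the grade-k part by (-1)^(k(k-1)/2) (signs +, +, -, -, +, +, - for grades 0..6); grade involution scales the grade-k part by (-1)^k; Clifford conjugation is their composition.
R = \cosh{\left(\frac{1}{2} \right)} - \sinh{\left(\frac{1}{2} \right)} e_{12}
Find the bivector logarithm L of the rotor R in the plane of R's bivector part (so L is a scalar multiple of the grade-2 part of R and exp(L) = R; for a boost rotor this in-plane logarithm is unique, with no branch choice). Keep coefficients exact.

The scalar part of R is \cosh{\left(\frac{1}{2} \right)}, which determines |rapidity| via cosh; the sign lives in the bivector part, and pairing them (bivector part over sinh of the rapidity = the plane) gives the unique in-plane L = rapidity * plane.
Concretely: cosh(rapidity) = \cosh{\left(\frac{1}{2} \right)} gives rapidity = ±\frac{1}{2}, and since rapidity/sinh(rapidity) is even the sign is immaterial: L = (rapidity/sinh(rapidity)) * <R>_2 = (\frac{1}{2 \sinh{\left(\frac{1}{2} \right)}}) * <R>_2.
Answer: - \frac{1}{2} e_{12}


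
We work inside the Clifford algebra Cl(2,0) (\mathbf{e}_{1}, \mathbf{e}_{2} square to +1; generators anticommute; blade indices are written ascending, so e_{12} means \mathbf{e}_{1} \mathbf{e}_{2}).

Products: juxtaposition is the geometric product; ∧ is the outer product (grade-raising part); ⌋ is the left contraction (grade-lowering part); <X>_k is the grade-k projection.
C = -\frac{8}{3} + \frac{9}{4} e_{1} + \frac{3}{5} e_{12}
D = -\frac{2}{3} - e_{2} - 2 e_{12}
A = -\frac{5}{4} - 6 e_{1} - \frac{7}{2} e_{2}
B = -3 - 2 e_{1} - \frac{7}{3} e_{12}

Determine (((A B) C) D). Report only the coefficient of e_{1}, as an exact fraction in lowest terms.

step 1: \frac{63}{4} + \frac{37}{3} e_{1} + \frac{49}{2} e_{2} - \frac{49}{12} e_{12}
step 2: -\frac{59}{5} - \frac{8749}{720} e_{1} - \frac{11699}{240} e_{2} - \frac{12523}{360} e_{12}
step 3: -\frac{9331}{720} - \frac{58973}{1080} e_{1} + \frac{343}{5} e_{2} + \frac{25463}{432} e_{12}
Answer: -\frac{58973}{1080}


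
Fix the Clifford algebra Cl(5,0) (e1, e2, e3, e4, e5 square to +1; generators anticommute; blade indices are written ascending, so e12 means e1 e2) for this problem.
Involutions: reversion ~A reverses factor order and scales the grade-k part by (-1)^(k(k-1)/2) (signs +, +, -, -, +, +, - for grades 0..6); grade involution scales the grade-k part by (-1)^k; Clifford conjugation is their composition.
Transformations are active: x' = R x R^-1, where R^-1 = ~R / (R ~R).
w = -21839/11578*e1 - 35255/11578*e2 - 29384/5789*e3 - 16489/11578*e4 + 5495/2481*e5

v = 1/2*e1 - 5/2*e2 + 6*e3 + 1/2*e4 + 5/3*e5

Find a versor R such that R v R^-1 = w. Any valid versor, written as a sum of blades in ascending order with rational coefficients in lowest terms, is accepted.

Reasoning: v^2 = w^2 = 1639/36 since conjugation preserves the quadratic form; R = v + w = -8025/5789*e1 - 32100/5789*e2 + 5350/5789*e3 - 5350/5789*e4 + 3210/827*e5 is then valid when invertible, keeping its own part and reversing (v - w)/2.
Answer: -8025/5789*e1 - 32100/5789*e2 + 5350/5789*e3 - 5350/5789*e4 + 3210/827*e5


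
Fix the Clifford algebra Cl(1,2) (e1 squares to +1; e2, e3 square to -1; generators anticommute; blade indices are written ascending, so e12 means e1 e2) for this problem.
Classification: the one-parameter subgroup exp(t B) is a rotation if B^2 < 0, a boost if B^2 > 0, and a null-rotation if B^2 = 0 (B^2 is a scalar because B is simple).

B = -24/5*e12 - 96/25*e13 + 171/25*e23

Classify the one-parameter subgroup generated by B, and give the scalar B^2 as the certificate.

B^2 term by term: the squares give (-24/5)^2*(e12)^2 + (-96/25)^2*(e13)^2 + (171/25)^2*(e23)^2 = 576/25*(+1) + 9216/625*(+1) + 29241/625*(-1) = -9 (each basis 2-blade squares to minus the product of its generators' squares); cross terms between blades sharing an index anticommute and cancel. So B^2 = -9.
Answer: rotation, certificate B^2 = -9. No conjugation can change B^2 = -9; the sign gives the class.


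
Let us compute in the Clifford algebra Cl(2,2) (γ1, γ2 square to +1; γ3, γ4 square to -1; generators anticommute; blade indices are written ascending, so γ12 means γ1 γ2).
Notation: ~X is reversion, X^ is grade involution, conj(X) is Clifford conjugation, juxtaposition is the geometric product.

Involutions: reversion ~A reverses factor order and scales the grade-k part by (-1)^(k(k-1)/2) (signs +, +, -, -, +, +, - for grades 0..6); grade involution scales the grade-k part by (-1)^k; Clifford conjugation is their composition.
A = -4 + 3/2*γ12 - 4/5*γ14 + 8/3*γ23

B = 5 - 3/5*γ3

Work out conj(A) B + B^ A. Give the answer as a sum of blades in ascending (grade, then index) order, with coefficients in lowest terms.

first term: -20 - 8/5*γ2 + 12/5*γ3 - 15/2*γ12 + 4*γ14 - 40/3*γ23 + 9/10*γ123 + 12/25*γ134
second term: -20 + 8/5*γ2 - 12/5*γ3 + 15/2*γ12 - 4*γ14 + 40/3*γ23 + 9/10*γ123 + 12/25*γ134
Answer: -40 + 9/5*γ123 + 24/25*γ134


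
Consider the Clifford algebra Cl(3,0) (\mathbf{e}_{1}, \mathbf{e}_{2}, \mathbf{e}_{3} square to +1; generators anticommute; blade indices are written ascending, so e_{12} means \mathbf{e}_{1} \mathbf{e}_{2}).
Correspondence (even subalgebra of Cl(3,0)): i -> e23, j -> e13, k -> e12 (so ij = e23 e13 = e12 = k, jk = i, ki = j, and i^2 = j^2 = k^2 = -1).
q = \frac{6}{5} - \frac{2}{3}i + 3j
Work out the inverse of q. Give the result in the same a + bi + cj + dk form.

In blades: q = \frac{6}{5} + 3 e_{13} - \frac{2}{3} e_{23}.
With qbar = \frac{6}{5} - 3 e_{13} + \frac{2}{3} e_{23} (scalar fixed, mapped units negated), q qbar = \frac{2449}{225} (the sum of squared coefficients), so q^-1 = qbar / (\frac{2449}{225}) = \frac{270}{2449} - \frac{675}{2449} e_{13} + \frac{150}{2449} e_{23}; translating back:
Answer: \frac{270}{2449} + \frac{150}{2449}i - \frac{675}{2449}j


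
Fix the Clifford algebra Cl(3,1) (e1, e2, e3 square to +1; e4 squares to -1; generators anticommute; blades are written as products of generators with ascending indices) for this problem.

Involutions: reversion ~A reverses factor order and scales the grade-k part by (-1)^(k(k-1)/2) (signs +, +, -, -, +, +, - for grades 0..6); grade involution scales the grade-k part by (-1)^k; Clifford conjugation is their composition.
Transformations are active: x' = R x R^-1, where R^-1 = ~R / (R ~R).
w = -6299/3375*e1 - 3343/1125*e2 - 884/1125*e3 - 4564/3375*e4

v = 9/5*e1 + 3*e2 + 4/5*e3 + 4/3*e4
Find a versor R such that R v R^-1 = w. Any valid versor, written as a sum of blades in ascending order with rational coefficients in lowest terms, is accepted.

Sketch: the shared square 2498/225 makes R = v + w = -224/3375*e1 + 32/1125*e2 + 16/1125*e3 - 64/3375*e4 the natural versor; its sandwich fixes that direction, negates (v - w)/2, and sends v to w.
Answer: -224/3375*e1 + 32/1125*e2 + 16/1125*e3 - 64/3375*e4


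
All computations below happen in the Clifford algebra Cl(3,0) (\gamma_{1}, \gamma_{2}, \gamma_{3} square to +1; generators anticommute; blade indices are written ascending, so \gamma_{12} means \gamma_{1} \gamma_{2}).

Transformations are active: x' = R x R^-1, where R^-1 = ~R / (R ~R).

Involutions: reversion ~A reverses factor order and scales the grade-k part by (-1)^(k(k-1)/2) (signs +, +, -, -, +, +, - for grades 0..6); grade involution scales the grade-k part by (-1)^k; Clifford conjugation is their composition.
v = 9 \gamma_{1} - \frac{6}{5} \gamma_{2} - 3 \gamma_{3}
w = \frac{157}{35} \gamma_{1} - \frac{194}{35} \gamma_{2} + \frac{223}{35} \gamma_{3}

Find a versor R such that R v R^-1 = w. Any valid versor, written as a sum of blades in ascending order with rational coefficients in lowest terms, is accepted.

R = v + w = \frac{472}{35} \gamma_{1} - \frac{236}{35} \gamma_{2} + \frac{118}{35} \gamma_{3} works: the equal norms (\frac{2286}{25}) guarantee its sandwich swaps v into w.
Answer: \frac{472}{35} \gamma_{1} - \frac{236}{35} \gamma_{2} + \frac{118}{35} \gamma_{3}


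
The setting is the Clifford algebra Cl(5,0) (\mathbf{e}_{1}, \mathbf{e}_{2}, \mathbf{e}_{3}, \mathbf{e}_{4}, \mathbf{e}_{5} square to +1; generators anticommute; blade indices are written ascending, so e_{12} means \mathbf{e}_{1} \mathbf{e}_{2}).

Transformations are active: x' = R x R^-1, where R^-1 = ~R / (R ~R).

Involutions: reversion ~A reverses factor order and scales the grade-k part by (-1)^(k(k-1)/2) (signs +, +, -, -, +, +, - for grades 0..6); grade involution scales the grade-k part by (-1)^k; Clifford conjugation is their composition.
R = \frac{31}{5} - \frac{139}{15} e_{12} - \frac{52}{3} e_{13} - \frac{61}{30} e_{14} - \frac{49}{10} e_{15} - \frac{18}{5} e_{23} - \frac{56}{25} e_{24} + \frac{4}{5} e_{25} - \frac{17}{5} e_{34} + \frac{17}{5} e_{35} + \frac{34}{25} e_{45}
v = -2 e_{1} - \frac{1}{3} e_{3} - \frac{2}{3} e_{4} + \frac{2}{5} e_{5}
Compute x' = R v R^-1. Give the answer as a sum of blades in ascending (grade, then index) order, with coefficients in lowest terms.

~R = \frac{31}{5} + \frac{139}{15} e_{12} + \frac{52}{3} e_{13} + \frac{61}{30} e_{14} + \frac{49}{10} e_{15} + \frac{18}{5} e_{23} + \frac{56}{25} e_{24} - \frac{4}{5} e_{25} + \frac{17}{5} e_{34} - \frac{17}{5} e_{35} - \frac{34}{25} e_{45}, and R ~R = \frac{620609}{1250}, so R^-1 = ~R / (\frac{620609}{1250}).
R v = -\frac{542}{75} e_{1} - \frac{388}{25} e_{2} - \frac{2483}{75} e_{3} - \frac{3296}{375} e_{4} - \frac{132}{25} e_{5} + \frac{463}{45} e_{123} + \frac{2398}{225} e_{124} - \frac{398}{75} e_{125} + \frac{1591}{90} e_{134} - \frac{461}{30} e_{135} - \frac{34}{5} e_{145} + \frac{124}{75} e_{234} - \frac{88}{75} e_{235} - \frac{136}{375} e_{245} + \frac{34}{75} e_{345}
Answer: \frac{270}{253} e_{1} + \frac{3104}{11385} e_{2} - \frac{2311}{2277} e_{3} - \frac{3070}{2277} e_{4} + \frac{614}{759} e_{5}


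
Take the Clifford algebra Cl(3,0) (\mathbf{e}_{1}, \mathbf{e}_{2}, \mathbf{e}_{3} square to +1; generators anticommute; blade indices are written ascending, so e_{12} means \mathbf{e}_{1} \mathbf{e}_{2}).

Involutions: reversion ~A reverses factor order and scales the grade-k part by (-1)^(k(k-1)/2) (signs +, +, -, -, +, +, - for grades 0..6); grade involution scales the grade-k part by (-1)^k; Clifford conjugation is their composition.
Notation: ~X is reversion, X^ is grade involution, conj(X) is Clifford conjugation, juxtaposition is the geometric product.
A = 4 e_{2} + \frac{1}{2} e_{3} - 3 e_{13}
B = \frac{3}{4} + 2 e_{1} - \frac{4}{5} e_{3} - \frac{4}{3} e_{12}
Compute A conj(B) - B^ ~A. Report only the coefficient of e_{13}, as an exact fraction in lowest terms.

first term: \frac{2}{5} - \frac{116}{15} e_{1} + 3 e_{2} - \frac{45}{8} e_{3} + 8 e_{12} - \frac{5}{4} e_{13} - \frac{4}{5} e_{23} + \frac{2}{3} e_{123}
second term: \frac{2}{5} - \frac{116}{15} e_{1} + 3 e_{2} - \frac{45}{8} e_{3} - 8 e_{12} + \frac{5}{4} e_{13} + \frac{4}{5} e_{23} - \frac{2}{3} e_{123}
Answer: -\frac{5}{2}


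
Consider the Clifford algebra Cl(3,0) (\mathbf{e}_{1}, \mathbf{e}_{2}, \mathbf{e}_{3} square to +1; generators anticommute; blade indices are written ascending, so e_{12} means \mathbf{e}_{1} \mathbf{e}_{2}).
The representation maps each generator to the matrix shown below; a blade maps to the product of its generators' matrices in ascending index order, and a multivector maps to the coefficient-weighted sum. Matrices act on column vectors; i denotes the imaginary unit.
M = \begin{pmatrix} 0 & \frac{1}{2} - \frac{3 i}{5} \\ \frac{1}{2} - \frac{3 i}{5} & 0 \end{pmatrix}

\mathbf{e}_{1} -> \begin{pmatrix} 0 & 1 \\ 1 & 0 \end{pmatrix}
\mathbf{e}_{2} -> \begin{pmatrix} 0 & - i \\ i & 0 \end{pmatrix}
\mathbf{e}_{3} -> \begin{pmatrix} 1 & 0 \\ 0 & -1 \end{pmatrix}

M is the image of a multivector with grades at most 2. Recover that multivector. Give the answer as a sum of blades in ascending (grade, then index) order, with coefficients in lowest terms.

Method: 1, rho(e_{1}), rho(e_{2}), rho(e_{3}) form a trace-orthogonal basis of the 2x2 complex matrices (tr(X Y) = 2 if X = Y, else 0), so M = m0*1 + m1*rho(e_{1}) + m2*rho(e_{2}) + m3*rho(e_{3}) with m0 = tr(M)/2 = 0, m1 = tr(M rho(e_{1}))/2 = \frac{1}{2} - \frac{3 i}{5}, m2 = tr(M rho(e_{2}))/2 = 0, m3 = tr(M rho(e_{3}))/2 = 0.
Multiplying table entries, the bivector images are rho(e_{12}) = i*rho(e_{3}), rho(e_{13}) = -i*rho(e_{2}), rho(e_{23}) = i*rho(e_{1}); with real blade coefficients the real parts of m0..m3 are the coefficients of 1, e_{1}, e_{2}, e_{3} and the imaginary parts give the bivectors (e_{23}: Im m1, e_{13}: -Im m2, e_{12}: Im m3).
Answer: \frac{1}{2} e_{1} - \frac{3}{5} e_{23}


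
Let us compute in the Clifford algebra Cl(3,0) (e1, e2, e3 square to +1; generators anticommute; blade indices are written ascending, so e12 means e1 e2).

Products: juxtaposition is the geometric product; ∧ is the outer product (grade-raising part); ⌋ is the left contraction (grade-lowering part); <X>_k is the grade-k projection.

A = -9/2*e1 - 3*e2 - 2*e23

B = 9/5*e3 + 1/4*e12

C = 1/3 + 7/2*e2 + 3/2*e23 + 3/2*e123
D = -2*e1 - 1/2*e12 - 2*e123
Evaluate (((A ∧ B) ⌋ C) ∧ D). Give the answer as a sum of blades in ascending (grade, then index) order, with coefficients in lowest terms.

step 1: -81/10*e13 - 27/5*e23
step 2: 81/10 + 81/10*e1 - 243/20*e2
step 3: -81/5*e1 - 567/20*e12 - 81/5*e123
Answer: -81/5*e1 - 567/20*e12 - 81/5*e123


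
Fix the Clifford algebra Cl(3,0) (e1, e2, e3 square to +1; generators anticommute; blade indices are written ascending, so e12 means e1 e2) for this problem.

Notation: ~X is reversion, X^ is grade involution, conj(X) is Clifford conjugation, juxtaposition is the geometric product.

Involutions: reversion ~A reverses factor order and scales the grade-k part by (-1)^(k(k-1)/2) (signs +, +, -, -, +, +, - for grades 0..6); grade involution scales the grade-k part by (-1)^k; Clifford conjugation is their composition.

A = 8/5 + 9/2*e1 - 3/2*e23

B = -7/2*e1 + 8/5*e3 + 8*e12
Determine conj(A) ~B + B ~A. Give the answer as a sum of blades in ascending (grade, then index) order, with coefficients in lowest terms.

first term: 63/4 - 28/5*e1 + 192/5*e2 + 64/25*e3 - 64/5*e12 + 24/5*e13 - 21/4*e123
second term: -63/4 - 28/5*e1 - 192/5*e2 + 64/25*e3 + 64/5*e12 + 24/5*e13 - 21/4*e123
Answer: -56/5*e1 + 128/25*e3 + 48/5*e13 - 21/2*e123


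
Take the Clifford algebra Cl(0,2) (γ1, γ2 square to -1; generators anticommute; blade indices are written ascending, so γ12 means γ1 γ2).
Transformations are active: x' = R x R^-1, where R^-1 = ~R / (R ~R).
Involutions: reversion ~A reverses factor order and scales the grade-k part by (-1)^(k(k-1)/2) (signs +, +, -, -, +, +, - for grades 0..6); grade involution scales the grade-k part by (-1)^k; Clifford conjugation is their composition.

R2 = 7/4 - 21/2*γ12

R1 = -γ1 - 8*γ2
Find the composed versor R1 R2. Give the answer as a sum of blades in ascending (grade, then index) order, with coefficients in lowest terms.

Distribute over the terms of R1 (each basis-blade product reordered to ascending indices, repeated generators contracted through their squares):
(-γ1) R2 = -7/4*γ1 - 21/2*γ2
(-8*γ2) R2 = 84*γ1 - 14*γ2
Summing the partial products and collecting blades:
Answer: 329/4*γ1 - 49/2*γ2


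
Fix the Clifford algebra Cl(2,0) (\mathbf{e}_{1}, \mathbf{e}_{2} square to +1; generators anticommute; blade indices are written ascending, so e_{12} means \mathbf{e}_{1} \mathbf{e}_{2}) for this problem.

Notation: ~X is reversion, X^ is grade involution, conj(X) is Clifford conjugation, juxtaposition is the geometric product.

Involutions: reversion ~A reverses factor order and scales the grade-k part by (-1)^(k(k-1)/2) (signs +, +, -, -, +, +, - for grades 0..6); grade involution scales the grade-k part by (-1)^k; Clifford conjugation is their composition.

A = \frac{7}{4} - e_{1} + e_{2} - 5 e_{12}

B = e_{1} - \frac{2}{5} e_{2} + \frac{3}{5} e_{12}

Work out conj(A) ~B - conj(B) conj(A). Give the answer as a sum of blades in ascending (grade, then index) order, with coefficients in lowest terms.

first term: \frac{22}{5} - \frac{17}{20} e_{1} - \frac{63}{10} e_{2} - \frac{9}{20} e_{12}
second term: \frac{8}{5} - \frac{63}{20} e_{1} - \frac{37}{10} e_{2} - \frac{9}{20} e_{12}
Answer: \frac{14}{5} + \frac{23}{10} e_{1} - \frac{13}{5} e_{2}


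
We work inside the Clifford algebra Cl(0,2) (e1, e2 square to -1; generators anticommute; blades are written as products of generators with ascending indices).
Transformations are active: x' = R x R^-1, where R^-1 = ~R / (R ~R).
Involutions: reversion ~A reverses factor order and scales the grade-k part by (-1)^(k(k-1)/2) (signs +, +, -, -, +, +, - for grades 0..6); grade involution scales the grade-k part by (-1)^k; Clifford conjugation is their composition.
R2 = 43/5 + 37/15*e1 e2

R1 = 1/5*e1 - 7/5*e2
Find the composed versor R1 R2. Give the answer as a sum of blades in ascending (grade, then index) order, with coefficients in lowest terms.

Distribute over the terms of R1 (each basis-blade product reordered to ascending indices, repeated generators contracted through their squares):
(1/5*e1) R2 = 43/25*e1 - 37/75*e2
(-7/5*e2) R2 = -259/75*e1 - 301/25*e2
Summing the partial products and collecting blades:
Answer: -26/15*e1 - 188/15*e2


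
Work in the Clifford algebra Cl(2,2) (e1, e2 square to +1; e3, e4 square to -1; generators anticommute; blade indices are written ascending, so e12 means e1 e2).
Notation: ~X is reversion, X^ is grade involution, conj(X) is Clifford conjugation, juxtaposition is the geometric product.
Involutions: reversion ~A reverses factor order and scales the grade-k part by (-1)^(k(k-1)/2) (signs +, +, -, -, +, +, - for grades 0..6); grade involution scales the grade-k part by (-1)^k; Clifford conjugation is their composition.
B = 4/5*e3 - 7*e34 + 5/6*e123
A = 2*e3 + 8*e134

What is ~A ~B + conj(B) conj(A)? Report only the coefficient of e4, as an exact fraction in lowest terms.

first term: -8/5 + 56*e1 - 14*e4 + 5/3*e12 - 32/5*e14 + 20/3*e24
second term: -8/5 - 56*e1 - 14*e4 + 5/3*e12 - 32/5*e14 - 20/3*e24
Answer: -28


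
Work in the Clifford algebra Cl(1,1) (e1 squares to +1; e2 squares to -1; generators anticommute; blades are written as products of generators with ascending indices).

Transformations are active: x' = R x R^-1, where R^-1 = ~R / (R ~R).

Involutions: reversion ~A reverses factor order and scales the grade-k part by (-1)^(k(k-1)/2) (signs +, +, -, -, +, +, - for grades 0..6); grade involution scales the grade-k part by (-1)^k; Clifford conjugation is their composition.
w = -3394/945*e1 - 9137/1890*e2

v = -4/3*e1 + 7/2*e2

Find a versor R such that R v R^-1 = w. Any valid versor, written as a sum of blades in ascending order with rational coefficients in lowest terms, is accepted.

Sketch: the shared square -377/36 makes R = v + w = -4654/945*e1 - 1261/945*e2 the natural versor; its sandwich fixes that direction, negates (v - w)/2, and sends v to w.
Answer: -4654/945*e1 - 1261/945*e2


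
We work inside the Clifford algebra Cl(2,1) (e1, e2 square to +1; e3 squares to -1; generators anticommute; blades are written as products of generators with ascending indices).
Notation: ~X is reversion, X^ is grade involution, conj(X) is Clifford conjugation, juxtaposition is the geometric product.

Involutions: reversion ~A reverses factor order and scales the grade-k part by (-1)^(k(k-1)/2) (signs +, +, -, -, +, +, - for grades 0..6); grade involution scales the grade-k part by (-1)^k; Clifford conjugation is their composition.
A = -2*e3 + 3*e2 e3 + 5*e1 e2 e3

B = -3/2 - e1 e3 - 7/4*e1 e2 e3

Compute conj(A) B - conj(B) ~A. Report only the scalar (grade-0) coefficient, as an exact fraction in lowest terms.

first term: -35/4 + 13/4*e1 + 5*e2 - 3*e3 + 1/2*e1 e2 + 9/2*e2 e3 - 15/2*e1 e2 e3
second term: 35/4 + 29/4*e1 + 5*e2 + 3*e3 - 13/2*e1 e2 + 9/2*e2 e3 + 15/2*e1 e2 e3
Answer: -35/2


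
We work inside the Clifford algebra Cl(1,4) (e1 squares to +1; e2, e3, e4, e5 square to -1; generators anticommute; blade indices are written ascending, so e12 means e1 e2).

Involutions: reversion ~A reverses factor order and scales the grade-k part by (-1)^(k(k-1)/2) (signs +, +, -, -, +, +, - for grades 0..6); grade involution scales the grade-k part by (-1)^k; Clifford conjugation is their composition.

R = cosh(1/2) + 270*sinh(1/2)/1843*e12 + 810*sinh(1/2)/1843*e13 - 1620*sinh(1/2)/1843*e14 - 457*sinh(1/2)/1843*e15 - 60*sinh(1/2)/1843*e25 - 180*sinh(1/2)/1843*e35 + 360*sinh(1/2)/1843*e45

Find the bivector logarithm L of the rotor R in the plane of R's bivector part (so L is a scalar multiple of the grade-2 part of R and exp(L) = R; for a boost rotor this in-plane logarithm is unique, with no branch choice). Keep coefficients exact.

The scalar part of R is cosh(1/2), which fixes the rapidity magnitude through cosh (cosh is even, so it cannot fix the sign — the bivector part carries that); dividing the bivector part by sinh of the rapidity gives the plane, and L = rapidity * plane, where the joint sign ambiguity of (rapidity, plane) cancels in the product.
Concretely: cosh(rapidity) = cosh(1/2) gives rapidity = ±1/2, and since rapidity/sinh(rapidity) is even the sign is immaterial: L = (rapidity/sinh(rapidity)) * <R>_2 = (1/(2*sinh(1/2))) * <R>_2.
Answer: 135/1843*e12 + 405/1843*e13 - 810/1843*e14 - 457/3686*e15 - 30/1843*e25 - 90/1843*e35 + 180/1843*e45


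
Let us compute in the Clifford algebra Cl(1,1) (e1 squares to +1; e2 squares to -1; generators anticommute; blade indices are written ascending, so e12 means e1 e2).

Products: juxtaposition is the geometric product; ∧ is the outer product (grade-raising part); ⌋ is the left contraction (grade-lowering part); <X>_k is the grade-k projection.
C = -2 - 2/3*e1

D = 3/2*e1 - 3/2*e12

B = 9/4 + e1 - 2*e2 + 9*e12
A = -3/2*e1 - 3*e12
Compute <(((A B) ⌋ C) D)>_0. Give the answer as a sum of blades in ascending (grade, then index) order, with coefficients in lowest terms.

step 1: -57/2 - 75/8*e1 - 21/2*e2 - 15/4*e12
step 2: 253/4 + 19*e1
step 3: 57/2 + 759/8*e1 - 57/2*e2 - 759/8*e12
step 4: 57/2
Answer: 57/2


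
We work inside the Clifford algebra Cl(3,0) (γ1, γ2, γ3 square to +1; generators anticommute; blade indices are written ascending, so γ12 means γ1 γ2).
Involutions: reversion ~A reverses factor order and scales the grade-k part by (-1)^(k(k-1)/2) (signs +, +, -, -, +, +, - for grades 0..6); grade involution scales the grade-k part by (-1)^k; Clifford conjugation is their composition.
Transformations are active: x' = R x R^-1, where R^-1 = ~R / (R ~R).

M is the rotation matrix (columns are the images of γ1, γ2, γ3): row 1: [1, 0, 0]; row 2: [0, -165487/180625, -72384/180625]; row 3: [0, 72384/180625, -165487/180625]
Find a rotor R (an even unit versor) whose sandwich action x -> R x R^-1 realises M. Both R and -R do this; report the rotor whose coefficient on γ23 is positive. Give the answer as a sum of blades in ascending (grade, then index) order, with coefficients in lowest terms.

Method: write R = a + b12*γ12 + b13*γ13 + b23*γ23 with a^2 + b12^2 + b13^2 + b23^2 = 1 (so R^-1 = ~R). Expanding the columns R e_j ~R gives tr M = 4a^2 - 1 and, from the antisymmetric part, M21 - M12 = -4a*b12, M13 - M31 = 4a*b13, M32 - M23 = -4a*b23.
Here tr M = -150349/180625, so a^2 = (1 + tr M)/4 = 7569/180625 and a = ±87/425. Taking a = 87/425: M21 - M12 = 0, M13 - M31 = 0, M32 - M23 = 144768/180625, giving b12 = 0, b13 = 0, b23 = -416/425, i.e. R = 87/425 - 416/425*γ23.
Its γ23 coefficient is negative, so report the other preimage -R.
Answer: -87/425 + 416/425*γ23. Why the constraint matters: R and -R act identically through the sandwich — M has trace -150349/180625 either way — so only the sign condition on γ23 picks one of the two preimages.


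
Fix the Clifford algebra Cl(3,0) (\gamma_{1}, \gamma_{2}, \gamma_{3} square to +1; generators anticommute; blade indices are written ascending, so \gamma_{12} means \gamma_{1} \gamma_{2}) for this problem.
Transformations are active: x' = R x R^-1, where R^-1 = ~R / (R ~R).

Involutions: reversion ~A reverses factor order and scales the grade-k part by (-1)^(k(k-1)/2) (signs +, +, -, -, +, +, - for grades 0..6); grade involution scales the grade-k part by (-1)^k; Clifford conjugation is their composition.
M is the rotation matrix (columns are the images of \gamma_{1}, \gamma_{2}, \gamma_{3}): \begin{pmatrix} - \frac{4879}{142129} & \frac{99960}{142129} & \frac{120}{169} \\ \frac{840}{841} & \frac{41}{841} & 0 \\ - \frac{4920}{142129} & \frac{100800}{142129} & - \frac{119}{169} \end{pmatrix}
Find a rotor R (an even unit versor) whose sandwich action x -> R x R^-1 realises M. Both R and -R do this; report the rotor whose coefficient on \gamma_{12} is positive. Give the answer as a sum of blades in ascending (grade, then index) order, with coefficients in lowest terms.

Method: write R = a + b12*\gamma_{12} + b13*\gamma_{13} + b23*\gamma_{23} with a^2 + b12^2 + b13^2 + b23^2 = 1 (so R^-1 = ~R). Expanding the columns R e_j ~R gives tr M = 4a^2 - 1 and, from the antisymmetric part, M21 - M12 = -4a*b12, M13 - M31 = 4a*b13, M32 - M23 = -4a*b23.
Here tr M = -\frac{98029}{142129}, so a^2 = (1 + tr M)/4 = \frac{11025}{142129} and a = ±\frac{105}{377}. Taking a = \frac{105}{377}: M21 - M12 = \frac{42000}{142129}, M13 - M31 = \frac{105840}{142129}, M32 - M23 = \frac{100800}{142129}, giving b12 = -\frac{100}{377}, b13 = \frac{252}{377}, b23 = -\frac{240}{377}, i.e. R = \frac{105}{377} - \frac{100}{377} \gamma_{12} + \frac{252}{377} \gamma_{13} - \frac{240}{377} \gamma_{23}.
Its \gamma_{12} coefficient is negative, so report the other preimage -R.
Answer: -\frac{105}{377} + \frac{100}{377} \gamma_{12} - \frac{252}{377} \gamma_{13} + \frac{240}{377} \gamma_{23}. Recall the cover is two-to-one: with M of trace -\frac{98029}{142129}, both preimages act alike, and the stated \gamma_{12} sign chooses the sheet.


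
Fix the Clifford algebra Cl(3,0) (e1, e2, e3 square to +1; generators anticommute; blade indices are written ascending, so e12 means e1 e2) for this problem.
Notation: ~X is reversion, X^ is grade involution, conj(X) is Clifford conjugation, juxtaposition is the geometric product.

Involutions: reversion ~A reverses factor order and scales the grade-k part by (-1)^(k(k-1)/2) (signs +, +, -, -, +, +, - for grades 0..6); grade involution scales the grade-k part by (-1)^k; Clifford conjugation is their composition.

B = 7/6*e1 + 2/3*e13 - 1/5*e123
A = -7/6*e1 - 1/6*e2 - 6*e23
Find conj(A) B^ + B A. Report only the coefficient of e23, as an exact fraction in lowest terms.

first term: -49/36 - 6/5*e1 + 7/9*e3 + 151/36*e12 - 1/30*e13 + 7/30*e23 - 64/9*e123
second term: -49/36 - 6/5*e1 + 7/9*e3 + 137/36*e12 - 1/30*e13 + 7/30*e23 - 62/9*e123
Answer: 7/15


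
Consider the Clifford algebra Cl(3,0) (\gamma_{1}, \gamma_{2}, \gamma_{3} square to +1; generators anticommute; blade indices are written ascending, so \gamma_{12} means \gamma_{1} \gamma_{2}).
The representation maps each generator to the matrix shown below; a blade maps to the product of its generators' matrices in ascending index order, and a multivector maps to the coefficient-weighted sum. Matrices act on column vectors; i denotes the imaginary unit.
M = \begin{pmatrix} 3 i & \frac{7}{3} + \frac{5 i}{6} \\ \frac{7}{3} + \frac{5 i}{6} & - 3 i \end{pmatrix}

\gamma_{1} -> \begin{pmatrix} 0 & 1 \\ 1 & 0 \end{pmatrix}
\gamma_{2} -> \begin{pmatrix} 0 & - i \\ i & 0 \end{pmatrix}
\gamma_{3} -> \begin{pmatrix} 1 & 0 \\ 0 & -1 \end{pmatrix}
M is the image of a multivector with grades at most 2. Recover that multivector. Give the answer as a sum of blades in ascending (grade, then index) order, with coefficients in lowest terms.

Method: 1, rho(\gamma_{1}), rho(\gamma_{2}), rho(\gamma_{3}) form a trace-orthogonal basis of the 2x2 complex matrices (tr(X Y) = 2 if X = Y, else 0), so M = m0*1 + m1*rho(\gamma_{1}) + m2*rho(\gamma_{2}) + m3*rho(\gamma_{3}) with m0 = tr(M)/2 = 0, m1 = tr(M rho(\gamma_{1}))/2 = \frac{7}{3} + \frac{5 i}{6}, m2 = tr(M rho(\gamma_{2}))/2 = 0, m3 = tr(M rho(\gamma_{3}))/2 = 3 i.
Multiplying table entries, the bivector images are rho(\gamma_{12}) = i*rho(\gamma_{3}), rho(\gamma_{13}) = -i*rho(\gamma_{2}), rho(\gamma_{23}) = i*rho(\gamma_{1}); with real blade coefficients the real parts of m0..m3 are the coefficients of 1, \gamma_{1}, \gamma_{2}, \gamma_{3} and the imaginary parts give the bivectors (\gamma_{23}: Im m1, \gamma_{13}: -Im m2, \gamma_{12}: Im m3).
Answer: \frac{7}{3} \gamma_{1} + 3 \gamma_{12} + \frac{5}{6} \gamma_{23}


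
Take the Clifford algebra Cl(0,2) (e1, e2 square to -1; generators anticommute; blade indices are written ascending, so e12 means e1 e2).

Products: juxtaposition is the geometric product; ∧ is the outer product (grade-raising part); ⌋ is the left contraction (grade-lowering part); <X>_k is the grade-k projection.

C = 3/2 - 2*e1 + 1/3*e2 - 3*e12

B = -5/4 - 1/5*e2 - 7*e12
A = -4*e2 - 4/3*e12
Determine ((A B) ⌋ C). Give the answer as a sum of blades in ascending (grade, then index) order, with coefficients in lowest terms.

step 1: -152/15 + 416/15*e1 + 5*e2 + 5/3*e12
step 2: 218/5 + 79/15*e1 + 3592/45*e2 + 152/5*e12
Answer: 218/5 + 79/15*e1 + 3592/45*e2 + 152/5*e12


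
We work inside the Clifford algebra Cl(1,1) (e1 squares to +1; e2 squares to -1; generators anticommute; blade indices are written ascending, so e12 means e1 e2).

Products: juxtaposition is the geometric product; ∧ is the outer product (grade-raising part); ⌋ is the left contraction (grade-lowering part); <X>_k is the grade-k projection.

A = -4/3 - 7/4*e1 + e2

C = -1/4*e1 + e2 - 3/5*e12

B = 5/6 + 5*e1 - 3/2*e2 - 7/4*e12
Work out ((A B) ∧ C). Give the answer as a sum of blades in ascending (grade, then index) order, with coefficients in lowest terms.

step 1: -301/36 - 79/8*e1 + 283/48*e2 - 1/24*e12
step 2: 301/144*e1 - 301/36*e2 - 1083/320*e12
Answer: 301/144*e1 - 301/36*e2 - 1083/320*e12


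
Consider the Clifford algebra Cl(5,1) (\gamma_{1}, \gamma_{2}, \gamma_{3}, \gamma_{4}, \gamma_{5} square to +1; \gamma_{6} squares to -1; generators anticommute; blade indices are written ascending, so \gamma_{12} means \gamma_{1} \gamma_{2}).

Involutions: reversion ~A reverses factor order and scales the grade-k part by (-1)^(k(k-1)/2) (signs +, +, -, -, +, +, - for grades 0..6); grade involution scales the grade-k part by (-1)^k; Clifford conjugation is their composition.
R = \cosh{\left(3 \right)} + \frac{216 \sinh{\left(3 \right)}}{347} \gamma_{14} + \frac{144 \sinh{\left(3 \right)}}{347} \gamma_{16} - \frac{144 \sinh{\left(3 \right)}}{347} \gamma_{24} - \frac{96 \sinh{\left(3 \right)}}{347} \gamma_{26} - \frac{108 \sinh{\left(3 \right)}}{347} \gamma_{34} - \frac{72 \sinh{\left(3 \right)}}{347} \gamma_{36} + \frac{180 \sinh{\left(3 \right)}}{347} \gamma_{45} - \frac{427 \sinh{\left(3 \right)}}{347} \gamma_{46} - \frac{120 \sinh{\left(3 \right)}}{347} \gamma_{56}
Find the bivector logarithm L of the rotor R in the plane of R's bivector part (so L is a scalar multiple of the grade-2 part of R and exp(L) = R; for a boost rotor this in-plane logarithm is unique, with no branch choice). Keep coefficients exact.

The scalar part of R is \cosh{\left(3 \right)}, so cosh pins the rapidity up to sign — the sign comes from the bivector part; dividing that part by sinh of the rapidity yields the plane, and the in-plane L = rapidity * plane is unique because the two sign choices cancel.
Concretely: cosh(rapidity) = \cosh{\left(3 \right)} gives rapidity = ±3, and since rapidity/sinh(rapidity) is even the sign is immaterial: L = (rapidity/sinh(rapidity)) * <R>_2 = (\frac{3}{\sinh{\left(3 \right)}}) * <R>_2.
Answer: \frac{648}{347} \gamma_{14} + \frac{432}{347} \gamma_{16} - \frac{432}{347} \gamma_{24} - \frac{288}{347} \gamma_{26} - \frac{324}{347} \gamma_{34} - \frac{216}{347} \gamma_{36} + \frac{540}{347} \gamma_{45} - \frac{1281}{347} \gamma_{46} - \frac{360}{347} \gamma_{56}


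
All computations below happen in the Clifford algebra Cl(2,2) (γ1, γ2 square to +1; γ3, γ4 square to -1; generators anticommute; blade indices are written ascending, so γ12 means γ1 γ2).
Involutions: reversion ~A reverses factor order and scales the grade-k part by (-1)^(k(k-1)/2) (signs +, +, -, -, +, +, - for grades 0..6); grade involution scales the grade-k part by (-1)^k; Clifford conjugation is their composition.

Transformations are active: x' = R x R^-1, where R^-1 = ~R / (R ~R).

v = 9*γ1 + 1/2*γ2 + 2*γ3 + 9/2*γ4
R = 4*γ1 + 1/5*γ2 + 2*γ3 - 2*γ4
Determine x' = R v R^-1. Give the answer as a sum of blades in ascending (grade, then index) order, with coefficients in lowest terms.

~R = 4*γ1 + 1/5*γ2 + 2*γ3 - 2*γ4, and R ~R = 201/25, so R^-1 = ~R / (201/25).
R v = 411/10 + 1/5*γ12 - 10*γ13 + 36*γ14 - 3/5*γ23 + 19/10*γ24 + 13*γ34
Answer: 2137/67*γ1 + 207/134*γ2 + 1236/67*γ3 - 3343/134*γ4


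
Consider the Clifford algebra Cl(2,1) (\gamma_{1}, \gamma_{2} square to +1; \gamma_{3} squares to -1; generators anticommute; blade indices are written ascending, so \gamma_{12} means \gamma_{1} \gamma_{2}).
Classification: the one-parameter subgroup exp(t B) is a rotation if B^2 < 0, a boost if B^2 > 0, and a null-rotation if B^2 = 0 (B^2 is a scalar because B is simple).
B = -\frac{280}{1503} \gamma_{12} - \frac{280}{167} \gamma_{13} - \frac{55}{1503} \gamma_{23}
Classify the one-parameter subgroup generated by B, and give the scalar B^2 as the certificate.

B^2 term by term: the squares give (-\frac{280}{1503})^2*(\gamma_{12})^2 + (-\frac{280}{167})^2*(\gamma_{13})^2 + (-\frac{55}{1503})^2*(\gamma_{23})^2 = \frac{78400}{2259009}*(-1) + \frac{78400}{27889}*(+1) + \frac{3025}{2259009}*(+1) = \frac{25}{9} (each basis 2-blade squares to minus the product of its generators' squares); cross terms between blades sharing an index anticommute and cancel. So B^2 = \frac{25}{9}.
Answer: boost, certificate B^2 = \frac{25}{9}. Check the certificate: B^2 = \frac{25}{9}, and that sign is decisive whatever form B takes.


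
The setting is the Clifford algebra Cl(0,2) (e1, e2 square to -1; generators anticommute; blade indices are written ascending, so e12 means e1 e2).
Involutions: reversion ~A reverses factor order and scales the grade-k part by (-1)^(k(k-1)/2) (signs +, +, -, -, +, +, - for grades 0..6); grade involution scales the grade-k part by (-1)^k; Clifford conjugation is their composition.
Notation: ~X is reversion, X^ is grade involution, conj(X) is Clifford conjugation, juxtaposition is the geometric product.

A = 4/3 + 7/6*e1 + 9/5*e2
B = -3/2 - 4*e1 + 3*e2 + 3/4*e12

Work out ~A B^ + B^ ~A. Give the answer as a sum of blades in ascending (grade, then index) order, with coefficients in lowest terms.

first term: -19/15 + 74/15*e1 - 303/40*e2 - 97/10*e12
second term: -19/15 + 67/30*e1 - 233/40*e2 + 117/10*e12
Answer: -38/15 + 43/6*e1 - 67/5*e2 + 2*e12
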